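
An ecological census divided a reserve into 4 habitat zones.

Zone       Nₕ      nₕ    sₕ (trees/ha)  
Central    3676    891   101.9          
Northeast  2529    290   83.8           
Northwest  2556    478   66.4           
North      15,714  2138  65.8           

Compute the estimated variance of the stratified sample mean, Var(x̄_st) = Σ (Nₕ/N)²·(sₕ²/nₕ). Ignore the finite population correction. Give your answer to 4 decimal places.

N = 24475; Wₕ = Nₕ/N.
zone Central: (3676/24475)²·101.9²/891 = 0.2628913
zone Northeast: (2529/24475)²·83.8²/290 = 0.2585487
zone Northwest: (2556/24475)²·66.4²/478 = 0.1005969
zone North: (15714/24475)²·65.8²/2138 = 0.8347803
Sum = 1.4568172 → 1.4568.

1.4568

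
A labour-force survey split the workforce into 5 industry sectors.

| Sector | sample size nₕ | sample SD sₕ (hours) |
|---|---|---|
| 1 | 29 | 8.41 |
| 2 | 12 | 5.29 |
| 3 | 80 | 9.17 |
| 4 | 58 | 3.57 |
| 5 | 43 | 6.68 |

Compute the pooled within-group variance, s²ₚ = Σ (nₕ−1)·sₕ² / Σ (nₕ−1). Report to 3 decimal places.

1: (29−1)·8.41² = 28·70.7281 = 1980.3868
2: (12−1)·5.29² = 11·27.9841 = 307.8251
3: (80−1)·9.17² = 79·84.0889 = 6643.0231
4: (58−1)·3.57² = 57·12.7449 = 726.4593
5: (43−1)·6.68² = 42·44.6224 = 1874.1408
Numerator = 11531.8351; denominator = Σ(nₕ−1) = 217.
s²ₚ = 11531.8351/217 = 53.14210... → 53.142.

53.142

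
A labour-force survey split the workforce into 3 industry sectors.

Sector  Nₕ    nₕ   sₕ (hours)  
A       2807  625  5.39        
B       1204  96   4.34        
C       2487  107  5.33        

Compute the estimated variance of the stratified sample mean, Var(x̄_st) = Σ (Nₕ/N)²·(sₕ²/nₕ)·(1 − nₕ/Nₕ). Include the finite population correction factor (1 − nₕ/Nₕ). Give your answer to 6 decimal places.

N = 6498; Wₕ = Nₕ/N.
sector A: (2807/6498)²·5.39²/625·(1 − 625/2807) = 0.006742722
sector B: (1204/6498)²·4.34²/96·(1 − 96/1204) = 0.006198906
sector C: (2487/6498)²·5.33²/107·(1 − 107/2487) = 0.037218937
Sum = 0.050160565 → 0.050161.

0.050161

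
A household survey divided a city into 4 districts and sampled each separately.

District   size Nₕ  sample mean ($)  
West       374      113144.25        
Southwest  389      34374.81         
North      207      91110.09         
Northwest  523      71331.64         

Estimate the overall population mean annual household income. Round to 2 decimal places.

74918.95

x̄_st = (Σ Nₕx̄ₕ) / (Σ Nₕ) = (374·113144.25 + 389·34374.81 + 207·91110.09 + 523·71331.64) / 1493
= 111853986.94 / 1493 = 74918.9464... → 74918.95.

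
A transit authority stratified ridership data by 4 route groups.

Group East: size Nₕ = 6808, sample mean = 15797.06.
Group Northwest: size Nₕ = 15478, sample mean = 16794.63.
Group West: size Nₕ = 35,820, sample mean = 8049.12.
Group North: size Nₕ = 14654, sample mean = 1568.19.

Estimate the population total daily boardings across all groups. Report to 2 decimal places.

Population total = Σ Nₕ·x̄ₕ (each stratum's size times its mean).
6808·15797.06 + 15478·16794.63 + 35820·8049.12 + 14654·1568.19 = 107546384.48 + 259947283.14 + 288319478.4 + 22980256.26 = 678793402.28.

678793402.28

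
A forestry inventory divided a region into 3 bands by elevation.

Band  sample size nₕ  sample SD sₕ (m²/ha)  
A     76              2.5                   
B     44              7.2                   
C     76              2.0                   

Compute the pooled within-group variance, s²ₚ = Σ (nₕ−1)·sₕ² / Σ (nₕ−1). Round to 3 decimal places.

15.533

A: (76−1)·2.5² = 75·6.25 = 468.75
B: (44−1)·7.2² = 43·51.84 = 2229.12
C: (76−1)·2.0² = 75·4 = 300
Numerator = 2997.87; denominator = Σ(nₕ−1) = 193.
s²ₚ = 2997.87/193 = 15.53301... → 15.533.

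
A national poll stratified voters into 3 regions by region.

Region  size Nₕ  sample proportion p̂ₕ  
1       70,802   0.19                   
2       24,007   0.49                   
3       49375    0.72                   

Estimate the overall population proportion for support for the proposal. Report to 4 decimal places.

N = 70802 + 24007 + 49375 = 144184.
Overall proportion = Σ (Nₕ/N)·p̂ₕ.
Σ Nₕp̂ₕ = 13452.38 + 11763.43 + 35550 = 60765.81.
60765.81 / 144184 = 0.421446... → 0.4214.

0.4214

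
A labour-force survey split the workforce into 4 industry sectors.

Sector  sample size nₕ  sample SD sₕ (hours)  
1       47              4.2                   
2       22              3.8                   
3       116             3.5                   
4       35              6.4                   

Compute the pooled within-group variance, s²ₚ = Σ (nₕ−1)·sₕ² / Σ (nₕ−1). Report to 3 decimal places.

1: (47−1)·4.2² = 46·17.64 = 811.44
2: (22−1)·3.8² = 21·14.44 = 303.24
3: (116−1)·3.5² = 115·12.25 = 1408.75
4: (35−1)·6.4² = 34·40.96 = 1392.64
Numerator = 3916.07; denominator = Σ(nₕ−1) = 216.
s²ₚ = 3916.07/216 = 18.12995... → 18.130.

18.130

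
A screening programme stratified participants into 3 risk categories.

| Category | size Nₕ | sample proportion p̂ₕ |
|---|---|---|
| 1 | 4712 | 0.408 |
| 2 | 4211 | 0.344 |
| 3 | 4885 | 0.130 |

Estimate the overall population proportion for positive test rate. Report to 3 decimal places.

N = 4712 + 4211 + 4885 = 13808.
Overall proportion = Σ (Nₕ/N)·p̂ₕ.
Σ Nₕp̂ₕ = 1922.496 + 1448.584 + 635.05 = 4006.13.
4006.13 / 13808 = 0.29013... → 0.290.

0.290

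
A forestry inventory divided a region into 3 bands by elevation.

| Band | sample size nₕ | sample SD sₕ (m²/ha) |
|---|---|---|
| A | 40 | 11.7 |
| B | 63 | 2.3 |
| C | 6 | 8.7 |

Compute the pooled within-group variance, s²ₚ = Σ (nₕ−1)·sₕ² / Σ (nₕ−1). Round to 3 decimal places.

57.030

A: (40−1)·11.7² = 39·136.89 = 5338.71
B: (63−1)·2.3² = 62·5.29 = 327.98
C: (6−1)·8.7² = 5·75.69 = 378.45
Numerator = 6045.14; denominator = Σ(nₕ−1) = 106.
s²ₚ = 6045.14/106 = 57.02962... → 57.030.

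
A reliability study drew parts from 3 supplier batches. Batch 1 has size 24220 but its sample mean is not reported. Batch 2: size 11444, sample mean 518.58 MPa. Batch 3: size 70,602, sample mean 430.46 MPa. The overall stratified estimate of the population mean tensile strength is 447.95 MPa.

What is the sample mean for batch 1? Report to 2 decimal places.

Σ Nₕx̄ₕ = N·μ, so 24220·x̄_1 = 106266·447.95 − (11444·518.58 + 70602·430.46).
= 47601854.7 − 36325966.44 = 11275888.26.
x̄_1 = 11275888.26 / 24220 = 465.5610... → 465.56.

465.56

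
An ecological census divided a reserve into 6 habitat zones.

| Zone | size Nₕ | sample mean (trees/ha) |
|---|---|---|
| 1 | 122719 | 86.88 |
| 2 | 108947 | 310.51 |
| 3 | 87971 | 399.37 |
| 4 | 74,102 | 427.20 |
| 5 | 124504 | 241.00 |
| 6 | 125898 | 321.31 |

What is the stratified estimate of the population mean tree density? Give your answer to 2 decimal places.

N = 644141; weights Wₕ = Nₕ/N = (0.1905, 0.1691, 0.1366, 0.1150, 0.1933, 0.1955).
x̄_st = Σ Wₕ·x̄ₕ = 0.1905·86.88 + 0.1691·310.51 + 0.1366·399.37 + 0.1150·427.20 + 0.1933·241.00 + 0.1955·321.31 ≈ 282.1402...
→ 282.14.

282.14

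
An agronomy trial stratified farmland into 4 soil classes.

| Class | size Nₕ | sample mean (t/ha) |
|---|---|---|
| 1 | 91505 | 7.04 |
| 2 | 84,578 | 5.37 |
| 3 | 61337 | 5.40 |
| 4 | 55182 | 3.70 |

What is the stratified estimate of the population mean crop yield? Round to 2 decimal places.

N = 91505 + 84578 + 61337 + 55182 = 292602.
Weight each subgroup mean by Nₕ/N and sum.
Σ Nₕx̄ₕ = 91505·7.04 + 84578·5.37 + 61337·5.40 + 55182·3.70 = 644195.2 + 454183.86 + 331219.8 + 204173.4 = 1633772.26.
Divide by N: 1633772.26 / 292602 = 5.5836... → 5.58.

5.58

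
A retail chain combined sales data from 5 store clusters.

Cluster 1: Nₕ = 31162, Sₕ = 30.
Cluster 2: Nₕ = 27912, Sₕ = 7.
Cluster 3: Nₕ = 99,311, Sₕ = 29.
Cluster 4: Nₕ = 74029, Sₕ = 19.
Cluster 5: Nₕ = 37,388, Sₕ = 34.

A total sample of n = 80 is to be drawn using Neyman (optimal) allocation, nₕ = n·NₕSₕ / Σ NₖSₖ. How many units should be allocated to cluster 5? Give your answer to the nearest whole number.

Σ NₕSₕ = 31162·30 + 27912·7 + 99311·29 + 74029·19 + 37388·34 = 6688006.
Share for 5: 1271192/6688006 = 0.19007.
n_5 = 80 × 0.19007 = 15.206... → 15.

15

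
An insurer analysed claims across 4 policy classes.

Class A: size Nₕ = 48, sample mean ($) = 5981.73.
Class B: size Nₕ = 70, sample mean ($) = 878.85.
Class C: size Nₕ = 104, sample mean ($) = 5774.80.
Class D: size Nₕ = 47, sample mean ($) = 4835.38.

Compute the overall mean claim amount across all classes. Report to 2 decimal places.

N = 48 + 70 + 104 + 47 = 269.
Weight each subgroup mean by Nₕ/N and sum.
Σ Nₕx̄ₕ = 48·5981.73 + 70·878.85 + 104·5774.80 + 47·4835.38 = 287123.04 + 61519.5 + 600579.2 + 227262.86 = 1176484.6.
Divide by N: 1176484.6 / 269 = 4373.5487... → 4373.55.

4373.55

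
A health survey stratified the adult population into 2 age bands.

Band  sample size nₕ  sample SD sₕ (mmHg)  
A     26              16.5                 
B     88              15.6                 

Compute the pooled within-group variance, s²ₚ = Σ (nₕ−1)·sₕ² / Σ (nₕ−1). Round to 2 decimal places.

249.81

Degrees of freedom: 25 + 87 = 112.
Σ(nₕ−1)sₕ² = 25·272.25 + 87·243.36 = 27978.57.
s²ₚ = 27978.57 / 112 = 249.8087... → 249.81.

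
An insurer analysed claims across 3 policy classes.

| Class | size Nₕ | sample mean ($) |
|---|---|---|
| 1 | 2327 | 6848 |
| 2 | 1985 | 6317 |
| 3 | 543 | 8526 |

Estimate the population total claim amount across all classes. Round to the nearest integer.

Estimate total by summing Nₕ·x̄ₕ over strata.
2327·6848 + 1985·6317 + 543·8526 = 15935296 + 12539245 + 4629618 = 33104159.

33104159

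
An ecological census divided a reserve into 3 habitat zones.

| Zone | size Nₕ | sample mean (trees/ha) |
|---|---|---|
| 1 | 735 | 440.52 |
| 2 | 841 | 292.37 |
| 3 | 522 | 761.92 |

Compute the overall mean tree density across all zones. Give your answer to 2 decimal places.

461.10

N = 735 + 841 + 522 = 2098.
Weight each subgroup mean by Nₕ/N and sum.
Σ Nₕx̄ₕ = 735·440.52 + 841·292.37 + 522·761.92 = 323782.2 + 245883.17 + 397722.24 = 967387.61.
Divide by N: 967387.61 / 2098 = 461.0999... → 461.10.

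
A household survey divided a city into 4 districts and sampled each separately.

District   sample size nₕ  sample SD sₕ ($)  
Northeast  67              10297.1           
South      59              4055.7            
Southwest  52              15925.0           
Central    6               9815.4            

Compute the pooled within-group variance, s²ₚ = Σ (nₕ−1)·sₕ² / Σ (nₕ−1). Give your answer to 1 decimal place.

Northeast: (67−1)·10297.1² = 66·106030268.41 = 6997997715.06
South: (59−1)·4055.7² = 58·16448702.49 = 954024744.42
Southwest: (52−1)·15925.0² = 51·253605625 = 12933886875
Central: (6−1)·9815.4² = 5·96342077.16 = 481710385.8
Numerator = 21367619720.28; denominator = Σ(nₕ−1) = 180.
s²ₚ = 21367619720.28/180 = 118708998.446 → 118708998.4.

118708998.4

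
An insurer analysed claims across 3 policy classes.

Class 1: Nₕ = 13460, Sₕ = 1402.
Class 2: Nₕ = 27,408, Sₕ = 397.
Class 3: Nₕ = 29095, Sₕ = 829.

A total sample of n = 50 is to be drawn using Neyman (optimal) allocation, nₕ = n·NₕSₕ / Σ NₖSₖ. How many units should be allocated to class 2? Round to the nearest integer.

10

1: NₕSₕ = 13460·1402 = 18870920
2: NₕSₕ = 27408·397 = 10880976
3: NₕSₕ = 29095·829 = 24119755
Σ NₕSₕ = 53871651.
n_2 = 50·10880976/53871651 = 10.099... → 10.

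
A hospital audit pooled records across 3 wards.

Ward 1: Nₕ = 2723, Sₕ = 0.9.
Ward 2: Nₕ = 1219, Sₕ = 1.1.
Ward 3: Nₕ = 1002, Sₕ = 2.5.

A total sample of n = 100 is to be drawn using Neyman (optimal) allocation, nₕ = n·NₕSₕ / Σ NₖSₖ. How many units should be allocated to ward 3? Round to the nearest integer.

40

1: NₕSₕ = 2723·0.9 = 2450.7
2: NₕSₕ = 1219·1.1 = 1340.9
3: NₕSₕ = 1002·2.5 = 2505
Σ NₕSₕ = 6296.6.
n_3 = 100·2505/6296.6 = 39.783... → 40.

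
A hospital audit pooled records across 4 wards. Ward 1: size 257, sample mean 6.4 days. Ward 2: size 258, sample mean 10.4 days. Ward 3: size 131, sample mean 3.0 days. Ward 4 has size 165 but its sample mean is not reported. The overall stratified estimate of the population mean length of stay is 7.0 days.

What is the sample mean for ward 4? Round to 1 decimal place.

N = 257 + 258 + 131 + 165 = 811.
Overall total = μ·N = 7.0·811 = 5677.
Subtract the known strata: 257·6.4 + 258·10.4 + 131·3.0 = 4721.
Remaining total for ward 4: 5677 − 4721 = 956.
Divide by its size: 956 / 165 = 5.794... → 5.8.

5.8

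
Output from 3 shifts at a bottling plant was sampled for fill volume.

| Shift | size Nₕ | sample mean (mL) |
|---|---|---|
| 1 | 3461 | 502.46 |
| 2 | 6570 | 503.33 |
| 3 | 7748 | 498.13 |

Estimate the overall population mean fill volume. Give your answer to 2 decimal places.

500.89

N = 17779; weights Wₕ = Nₕ/N = (0.1947, 0.3695, 0.4358).
x̄_st = Σ Wₕ·x̄ₕ = 0.1947·502.46 + 0.3695·503.33 + 0.4358·498.13 ≈ 500.8945...
→ 500.89.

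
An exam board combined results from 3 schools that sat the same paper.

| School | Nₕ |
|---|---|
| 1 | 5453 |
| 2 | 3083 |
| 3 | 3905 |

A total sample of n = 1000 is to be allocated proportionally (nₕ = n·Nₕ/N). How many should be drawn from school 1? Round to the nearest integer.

438

Share of school 1 = 5453/12441 = 0.43831.
Allocate 1000 × 0.43831 = 438.309... → 438.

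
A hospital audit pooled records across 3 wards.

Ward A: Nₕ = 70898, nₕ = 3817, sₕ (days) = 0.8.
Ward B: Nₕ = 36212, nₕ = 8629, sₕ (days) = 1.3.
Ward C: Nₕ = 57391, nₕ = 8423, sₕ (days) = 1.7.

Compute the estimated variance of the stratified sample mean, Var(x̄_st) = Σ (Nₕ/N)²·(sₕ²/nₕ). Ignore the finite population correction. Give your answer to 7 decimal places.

N = 164501. Term for each stratum: Wₕ²sₕ²/nₕ.
Var(x̄_st) = 0.0000311450 + 0.0000094906 + 0.0000417620 = 0.0000823977 → 0.0000824.

0.0000824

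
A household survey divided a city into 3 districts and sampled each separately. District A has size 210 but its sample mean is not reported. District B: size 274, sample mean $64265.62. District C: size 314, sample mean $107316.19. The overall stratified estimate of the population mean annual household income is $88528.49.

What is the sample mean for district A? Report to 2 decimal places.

92093.67

N = 210 + 274 + 314 = 798.
Overall total = μ·N = 88528.49·798 = 70645735.02.
Subtract the known strata: 274·64265.62 + 314·107316.19 = 51306063.54.
Remaining total for district A: 70645735.02 − 51306063.54 = 19339671.48.
Divide by its size: 19339671.48 / 210 = 92093.6737... → 92093.67.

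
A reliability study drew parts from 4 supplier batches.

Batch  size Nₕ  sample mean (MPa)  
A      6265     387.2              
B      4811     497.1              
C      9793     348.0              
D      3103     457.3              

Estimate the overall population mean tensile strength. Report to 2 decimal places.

N = 6265 + 4811 + 9793 + 3103 = 23972.
Weight each subgroup mean by Nₕ/N and sum.
Σ Nₕx̄ₕ = 6265·387.2 + 4811·497.1 + 9793·348.0 + 3103·457.3 = 2425808 + 2391548.1 + 3407964 + 1419001.9 = 9644322.
Divide by N: 9644322 / 23972 = 402.3161... → 402.32.

402.32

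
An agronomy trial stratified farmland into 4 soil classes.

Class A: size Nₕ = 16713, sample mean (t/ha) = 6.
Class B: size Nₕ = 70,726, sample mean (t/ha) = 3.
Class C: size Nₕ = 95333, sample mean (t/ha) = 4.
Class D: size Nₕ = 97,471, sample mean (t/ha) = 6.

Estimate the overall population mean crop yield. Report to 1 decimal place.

4.6

N = 280243; weights Wₕ = Nₕ/N = (0.0596, 0.2524, 0.3402, 0.3478).
x̄_st = Σ Wₕ·x̄ₕ = 0.0596·6 + 0.2524·3 + 0.3402·4 + 0.3478·6 ≈ 4.563...
→ 4.6.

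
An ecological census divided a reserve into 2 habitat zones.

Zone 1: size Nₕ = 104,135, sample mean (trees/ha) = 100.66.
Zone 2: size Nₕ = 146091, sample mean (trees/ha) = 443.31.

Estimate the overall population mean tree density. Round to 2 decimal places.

300.71

N = 104135 + 146091 = 250226.
Overall mean = Σ (Nₕ/N)·x̄ₕ — weight by population share, not a simple average.
Σ Nₕx̄ₕ = 104135·100.66 + 146091·443.31 = 10482229.1 + 64763601.21 = 75245830.31.
Divide by N: 75245830.31 / 250226 = 300.7115... → 300.71.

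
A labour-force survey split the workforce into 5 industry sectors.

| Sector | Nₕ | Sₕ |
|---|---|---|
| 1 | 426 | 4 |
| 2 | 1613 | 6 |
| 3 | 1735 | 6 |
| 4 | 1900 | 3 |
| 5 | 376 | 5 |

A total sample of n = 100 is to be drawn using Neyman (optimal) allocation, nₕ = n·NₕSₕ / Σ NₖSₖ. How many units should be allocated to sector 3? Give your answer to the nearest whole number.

1: NₕSₕ = 426·4 = 1704
2: NₕSₕ = 1613·6 = 9678
3: NₕSₕ = 1735·6 = 10410
4: NₕSₕ = 1900·3 = 5700
5: NₕSₕ = 376·5 = 1880
Σ NₕSₕ = 29372.
n_3 = 100·10410/29372 = 35.442... → 35.

35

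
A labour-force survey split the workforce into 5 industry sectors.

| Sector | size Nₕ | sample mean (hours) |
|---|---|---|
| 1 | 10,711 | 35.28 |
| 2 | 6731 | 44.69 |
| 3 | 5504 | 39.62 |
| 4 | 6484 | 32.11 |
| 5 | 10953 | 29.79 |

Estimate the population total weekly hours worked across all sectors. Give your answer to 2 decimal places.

1431252.06

Population total = Σ Nₕ·x̄ₕ (each stratum's size times its mean).
10711·35.28 + 6731·44.69 + 5504·39.62 + 6484·32.11 + 10953·29.79 = 377884.08 + 300808.39 + 218068.48 + 208201.24 + 326289.87 = 1431252.06.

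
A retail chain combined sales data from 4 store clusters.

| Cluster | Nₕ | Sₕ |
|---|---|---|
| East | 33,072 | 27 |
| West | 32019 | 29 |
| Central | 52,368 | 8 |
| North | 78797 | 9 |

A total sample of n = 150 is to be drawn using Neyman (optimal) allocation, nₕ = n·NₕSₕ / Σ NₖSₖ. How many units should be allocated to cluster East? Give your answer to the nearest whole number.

45

Σ NₕSₕ = 33072·27 + 32019·29 + 52368·8 + 78797·9 = 2949612.
Share for East: 892944/2949612 = 0.30273.
n_East = 150 × 0.30273 = 45.410... → 45.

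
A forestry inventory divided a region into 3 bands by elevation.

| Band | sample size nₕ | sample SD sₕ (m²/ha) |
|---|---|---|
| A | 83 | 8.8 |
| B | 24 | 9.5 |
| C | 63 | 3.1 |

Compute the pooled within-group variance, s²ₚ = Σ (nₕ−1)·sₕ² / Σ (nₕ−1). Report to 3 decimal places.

A: (83−1)·8.8² = 82·77.44 = 6350.08
B: (24−1)·9.5² = 23·90.25 = 2075.75
C: (63−1)·3.1² = 62·9.61 = 595.82
Numerator = 9021.65; denominator = Σ(nₕ−1) = 167.
s²ₚ = 9021.65/167 = 54.02186... → 54.022.

54.022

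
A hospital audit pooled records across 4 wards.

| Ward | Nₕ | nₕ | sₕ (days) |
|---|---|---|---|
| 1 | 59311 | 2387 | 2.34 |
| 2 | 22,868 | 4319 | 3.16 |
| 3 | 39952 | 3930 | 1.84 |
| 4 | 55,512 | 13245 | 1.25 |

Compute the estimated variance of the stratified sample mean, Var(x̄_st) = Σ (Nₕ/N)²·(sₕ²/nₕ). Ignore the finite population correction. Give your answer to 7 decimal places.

N = 177643; Wₕ = Nₕ/N.
ward 1: (59311/177643)²·2.34²/2387 = 0.0002557135
ward 2: (22868/177643)²·3.16²/4319 = 0.0000383134
ward 3: (39952/177643)²·1.84²/3930 = 0.0000435737
ward 4: (55512/177643)²·1.25²/13245 = 0.0000115198
Sum = 0.0003491204 → 0.0003491.

0.0003491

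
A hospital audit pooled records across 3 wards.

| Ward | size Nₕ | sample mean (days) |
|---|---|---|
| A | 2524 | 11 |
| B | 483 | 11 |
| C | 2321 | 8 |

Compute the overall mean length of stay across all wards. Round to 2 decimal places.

x̄_st = (Σ Nₕx̄ₕ) / (Σ Nₕ) = (2524·11 + 483·11 + 2321·8) / 5328
= 51645 / 5328 = 9.6931... → 9.69.

9.69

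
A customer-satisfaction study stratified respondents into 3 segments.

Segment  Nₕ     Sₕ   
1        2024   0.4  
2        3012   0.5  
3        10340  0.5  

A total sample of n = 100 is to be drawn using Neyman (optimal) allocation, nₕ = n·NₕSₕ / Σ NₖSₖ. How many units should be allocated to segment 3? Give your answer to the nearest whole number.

1: NₕSₕ = 2024·0.4 = 809.6
2: NₕSₕ = 3012·0.5 = 1506
3: NₕSₕ = 10340·0.5 = 5170
Σ NₕSₕ = 7485.6.
n_3 = 100·5170/7485.6 = 69.066... → 69.

69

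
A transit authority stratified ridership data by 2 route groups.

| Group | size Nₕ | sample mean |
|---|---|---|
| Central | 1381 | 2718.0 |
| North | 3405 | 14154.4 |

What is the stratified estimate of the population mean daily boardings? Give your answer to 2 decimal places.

N = 1381 + 3405 = 4786.
Weight each subgroup mean by Nₕ/N and sum.
Σ Nₕx̄ₕ = 1381·2718.0 + 3405·14154.4 = 3753558 + 48195732 = 51949290.
Divide by N: 51949290 / 4786 = 10854.4275... → 10854.43.

10854.43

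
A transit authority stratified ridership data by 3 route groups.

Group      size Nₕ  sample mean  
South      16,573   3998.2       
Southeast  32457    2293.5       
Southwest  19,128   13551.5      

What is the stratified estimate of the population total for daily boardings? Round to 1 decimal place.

399915390.1

South: 16573·3998.2 = 66262168.6
Southeast: 32457·2293.5 = 74440129.5
Southwest: 19128·13551.5 = 259213092
τ̂ = Σ Nₕx̄ₕ = 399915390.1.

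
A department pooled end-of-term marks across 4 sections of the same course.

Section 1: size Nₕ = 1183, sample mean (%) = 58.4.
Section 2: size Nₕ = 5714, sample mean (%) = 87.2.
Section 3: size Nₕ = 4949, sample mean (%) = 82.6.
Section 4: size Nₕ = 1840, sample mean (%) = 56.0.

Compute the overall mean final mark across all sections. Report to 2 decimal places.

78.85

x̄_st = (Σ Nₕx̄ₕ) / (Σ Nₕ) = (1183·58.4 + 5714·87.2 + 4949·82.6 + 1840·56.0) / 13686
= 1079175.4 / 13686 = 78.8525... → 78.85.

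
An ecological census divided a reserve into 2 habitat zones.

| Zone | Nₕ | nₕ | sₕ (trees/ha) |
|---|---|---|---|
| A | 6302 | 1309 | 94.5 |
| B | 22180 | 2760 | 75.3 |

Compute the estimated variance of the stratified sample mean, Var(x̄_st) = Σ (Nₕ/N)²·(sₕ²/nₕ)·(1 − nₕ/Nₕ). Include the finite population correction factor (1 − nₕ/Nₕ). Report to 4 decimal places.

1.3554

N = 28482. Term for each stratum: Wₕ²sₕ²/nₕ·(1−nₕ/Nₕ).
Var(x̄_st) = 0.2646202 + 1.0908139 = 1.3554341 → 1.3554.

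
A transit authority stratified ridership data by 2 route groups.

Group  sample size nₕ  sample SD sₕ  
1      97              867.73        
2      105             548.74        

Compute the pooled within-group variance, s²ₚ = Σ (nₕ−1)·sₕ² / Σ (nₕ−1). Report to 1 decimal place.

1: (97−1)·867.73² = 96·752955.3529 = 72283713.8784
2: (105−1)·548.74² = 104·301115.5876 = 31316021.1104
Numerator = 103599734.9888; denominator = Σ(nₕ−1) = 200.
s²ₚ = 103599734.9888/200 = 517998.675... → 517998.7.

517998.7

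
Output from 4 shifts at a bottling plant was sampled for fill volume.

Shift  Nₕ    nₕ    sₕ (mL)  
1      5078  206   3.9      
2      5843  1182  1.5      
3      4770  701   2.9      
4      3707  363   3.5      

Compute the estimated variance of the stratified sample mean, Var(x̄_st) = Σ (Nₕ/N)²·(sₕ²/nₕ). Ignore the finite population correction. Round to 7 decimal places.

0.0071904

N = 19398; Wₕ = Nₕ/N.
shift 1: (5078/19398)²·3.9²/206 = 0.0050598015
shift 2: (5843/19398)²·1.5²/1182 = 0.0001727122
shift 3: (4770/19398)²·2.9²/701 = 0.0007254389
shift 4: (3707/19398)²·3.5²/363 = 0.0012324256
Sum = 0.0071903781 → 0.0071904.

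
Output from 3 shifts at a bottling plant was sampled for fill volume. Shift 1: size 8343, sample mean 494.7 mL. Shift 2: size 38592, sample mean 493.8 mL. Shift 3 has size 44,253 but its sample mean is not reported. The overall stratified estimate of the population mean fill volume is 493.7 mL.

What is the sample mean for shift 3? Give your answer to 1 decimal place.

493.4

N = 8343 + 38592 + 44253 = 91188.
Overall total = μ·N = 493.7·91188 = 45019515.6.
Subtract the known strata: 8343·494.7 + 38592·493.8 = 23184011.7.
Remaining total for shift 3: 45019515.6 − 23184011.7 = 21835503.9.
Divide by its size: 21835503.9 / 44253 = 493.424... → 493.4.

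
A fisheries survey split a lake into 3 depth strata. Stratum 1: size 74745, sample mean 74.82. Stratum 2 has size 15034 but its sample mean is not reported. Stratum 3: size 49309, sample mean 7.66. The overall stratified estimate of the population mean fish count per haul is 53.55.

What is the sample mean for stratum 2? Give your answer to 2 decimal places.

Σ Nₕx̄ₕ = N·μ, so 15034·x̄_2 = 139088·53.55 − (74745·74.82 + 49309·7.66).
= 7448162.4 − 5970127.84 = 1478034.56.
x̄_2 = 1478034.56 / 15034 = 98.3128... → 98.31.

98.31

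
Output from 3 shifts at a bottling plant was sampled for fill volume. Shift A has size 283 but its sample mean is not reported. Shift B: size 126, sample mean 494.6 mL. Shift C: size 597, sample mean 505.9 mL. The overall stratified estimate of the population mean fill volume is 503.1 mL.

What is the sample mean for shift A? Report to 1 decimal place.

501.0

N = 283 + 126 + 597 = 1006.
Overall total = μ·N = 503.1·1006 = 506118.6.
Subtract the known strata: 126·494.6 + 597·505.9 = 364341.9.
Remaining total for shift A: 506118.6 − 364341.9 = 141776.7.
Divide by its size: 141776.7 / 283 = 500.978... → 501.0.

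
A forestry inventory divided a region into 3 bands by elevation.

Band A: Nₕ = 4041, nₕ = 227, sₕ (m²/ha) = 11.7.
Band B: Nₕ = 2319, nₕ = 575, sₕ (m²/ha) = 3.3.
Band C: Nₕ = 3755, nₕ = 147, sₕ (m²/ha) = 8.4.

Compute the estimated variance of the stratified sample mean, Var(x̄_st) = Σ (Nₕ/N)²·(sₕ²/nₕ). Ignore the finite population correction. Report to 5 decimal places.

N = 10115; Wₕ = Nₕ/N.
band A: (4041/10115)²·11.7²/227 = 0.09624802
band B: (2319/10115)²·3.3²/575 = 0.00099547
band C: (3755/10115)²·8.4²/147 = 0.06614992
Sum = 0.16339341 → 0.16339.

0.16339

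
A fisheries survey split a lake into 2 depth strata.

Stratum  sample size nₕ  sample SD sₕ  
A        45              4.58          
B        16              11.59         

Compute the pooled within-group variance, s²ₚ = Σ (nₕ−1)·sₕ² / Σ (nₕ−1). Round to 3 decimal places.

49.795

Degrees of freedom: 44 + 15 = 59.
Σ(nₕ−1)sₕ² = 44·20.9764 + 15·134.3281 = 2937.8831.
s²ₚ = 2937.8831 / 59 = 49.79463... → 49.795.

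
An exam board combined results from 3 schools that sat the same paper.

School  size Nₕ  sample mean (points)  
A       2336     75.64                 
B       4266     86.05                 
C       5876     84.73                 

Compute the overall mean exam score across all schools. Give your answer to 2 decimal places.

N = 2336 + 4266 + 5876 = 12478.
Weight each subgroup mean by Nₕ/N and sum.
Σ Nₕx̄ₕ = 2336·75.64 + 4266·86.05 + 5876·84.73 = 176695.04 + 367089.3 + 497873.48 = 1041657.82.
Divide by N: 1041657.82 / 12478 = 83.4795... → 83.48.

83.48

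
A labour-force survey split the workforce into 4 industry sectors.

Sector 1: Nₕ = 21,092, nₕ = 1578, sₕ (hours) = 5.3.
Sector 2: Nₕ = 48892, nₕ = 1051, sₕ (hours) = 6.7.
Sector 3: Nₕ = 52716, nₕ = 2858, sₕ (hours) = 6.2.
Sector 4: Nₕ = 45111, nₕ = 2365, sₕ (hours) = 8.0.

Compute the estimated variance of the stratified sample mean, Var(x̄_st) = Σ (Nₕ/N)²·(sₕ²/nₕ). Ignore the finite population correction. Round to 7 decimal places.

N = 167811. Term for each stratum: Wₕ²sₕ²/nₕ.
Var(x̄_st) = 0.0002812156 + 0.0036256147 + 0.0013272881 + 0.0019555678 = 0.0071896862 → 0.0071897.

0.0071897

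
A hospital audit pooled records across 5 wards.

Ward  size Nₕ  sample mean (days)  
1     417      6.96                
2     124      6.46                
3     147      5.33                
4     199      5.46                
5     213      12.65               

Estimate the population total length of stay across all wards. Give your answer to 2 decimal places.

8267.86

Estimate total by summing Nₕ·x̄ₕ over strata.
417·6.96 + 124·6.46 + 147·5.33 + 199·5.46 + 213·12.65 = 2902.32 + 801.04 + 783.51 + 1086.54 + 2694.45 = 8267.86.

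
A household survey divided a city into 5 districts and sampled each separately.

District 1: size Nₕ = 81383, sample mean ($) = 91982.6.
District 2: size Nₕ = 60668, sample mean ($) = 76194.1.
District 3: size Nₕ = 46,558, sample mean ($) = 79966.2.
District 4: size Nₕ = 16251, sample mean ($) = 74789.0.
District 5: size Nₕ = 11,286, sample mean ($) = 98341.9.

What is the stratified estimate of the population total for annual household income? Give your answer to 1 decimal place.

Population total = Σ Nₕ·x̄ₕ (each stratum's size times its mean).
81383·91982.6 + 60668·76194.1 + 46558·79966.2 + 16251·74789.0 + 11286·98341.9 = 7485819935.8 + 4622543658.8 + 3723066339.6 + 1215396039 + 1109886683.4 = 18156712656.6.

18156712656.6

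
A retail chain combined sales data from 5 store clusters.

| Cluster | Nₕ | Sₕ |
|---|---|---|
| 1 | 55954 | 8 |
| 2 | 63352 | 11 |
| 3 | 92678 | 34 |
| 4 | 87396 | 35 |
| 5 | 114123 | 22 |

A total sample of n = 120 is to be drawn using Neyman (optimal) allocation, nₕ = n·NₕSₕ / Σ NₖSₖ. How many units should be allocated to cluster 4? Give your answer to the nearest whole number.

Σ NₕSₕ = 55954·8 + 63352·11 + 92678·34 + 87396·35 + 114123·22 = 9865122.
Share for 4: 3058860/9865122 = 0.31007.
n_4 = 120 × 0.31007 = 37.208... → 37.

37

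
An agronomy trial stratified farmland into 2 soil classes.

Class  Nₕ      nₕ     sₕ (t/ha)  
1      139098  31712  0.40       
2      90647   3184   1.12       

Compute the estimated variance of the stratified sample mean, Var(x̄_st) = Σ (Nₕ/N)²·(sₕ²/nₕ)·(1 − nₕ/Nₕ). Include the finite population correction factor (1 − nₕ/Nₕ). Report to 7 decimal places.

0.0000606

N = 229745. Term for each stratum: Wₕ²sₕ²/nₕ·(1−nₕ/Nₕ).
Var(x̄_st) = 0.0000014278 + 0.0000591764 = 0.0000606042 → 0.0000606.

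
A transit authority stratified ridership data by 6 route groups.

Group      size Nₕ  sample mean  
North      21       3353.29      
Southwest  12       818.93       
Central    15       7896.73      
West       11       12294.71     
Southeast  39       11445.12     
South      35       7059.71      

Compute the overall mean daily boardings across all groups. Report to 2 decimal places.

7724.73

N = 21 + 12 + 15 + 11 + 39 + 35 = 133.
Weight each subgroup mean by Nₕ/N and sum.
Σ Nₕx̄ₕ = 21·3353.29 + 12·818.93 + 15·7896.73 + 11·12294.71 + 39·11445.12 + 35·7059.71 = 70419.09 + 9827.16 + 118450.95 + 135241.81 + 446359.68 + 247089.85 = 1027388.54.
Divide by N: 1027388.54 / 133 = 7724.7259... → 7724.73.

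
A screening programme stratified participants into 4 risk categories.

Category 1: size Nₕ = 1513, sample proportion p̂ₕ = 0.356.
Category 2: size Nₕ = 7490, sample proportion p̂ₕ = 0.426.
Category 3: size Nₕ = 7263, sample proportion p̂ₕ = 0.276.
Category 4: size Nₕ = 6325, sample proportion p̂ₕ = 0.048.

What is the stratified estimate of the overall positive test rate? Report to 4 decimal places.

0.2673

Wₕ = Nₕ/N with N = 22591: 0.0670, 0.3315, 0.3215, 0.2800.
p̂_st = 0.0670·0.356 + 0.3315·0.426 + 0.3215·0.276 + 0.2800·0.048 ≈ 0.267255... → 0.2673.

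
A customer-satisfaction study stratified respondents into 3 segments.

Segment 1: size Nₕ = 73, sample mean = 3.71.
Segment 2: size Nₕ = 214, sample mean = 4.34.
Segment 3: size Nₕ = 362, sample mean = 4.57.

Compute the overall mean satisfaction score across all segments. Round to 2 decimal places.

4.40

N = 73 + 214 + 362 = 649.
The stratified mean weights each stratum mean by its population share Nₕ/N.
Σ Nₕx̄ₕ = 73·3.71 + 214·4.34 + 362·4.57 = 270.83 + 928.76 + 1654.34 = 2853.93.
Divide by N: 2853.93 / 649 = 4.3974... → 4.40.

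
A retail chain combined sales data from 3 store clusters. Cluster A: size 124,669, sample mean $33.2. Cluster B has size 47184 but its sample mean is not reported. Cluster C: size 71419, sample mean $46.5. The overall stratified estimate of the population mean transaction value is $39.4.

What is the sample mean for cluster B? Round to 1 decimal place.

45.0

N = 124669 + 47184 + 71419 = 243272.
Overall total = μ·N = 39.4·243272 = 9584916.8.
Subtract the known strata: 124669·33.2 + 71419·46.5 = 7459994.3.
Remaining total for cluster B: 9584916.8 − 7459994.3 = 2124922.5.
Divide by its size: 2124922.5 / 47184 = 45.035... → 45.0.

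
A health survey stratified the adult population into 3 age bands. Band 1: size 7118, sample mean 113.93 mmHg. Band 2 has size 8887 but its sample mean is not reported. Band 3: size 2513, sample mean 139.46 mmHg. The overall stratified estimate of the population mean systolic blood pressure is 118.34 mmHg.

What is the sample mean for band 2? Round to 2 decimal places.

Σ Nₕx̄ₕ = N·μ, so 8887·x̄_2 = 18518·118.34 − (7118·113.93 + 2513·139.46).
= 2191420.12 − 1161416.72 = 1030003.4.
x̄_2 = 1030003.4 / 8887 = 115.9000... → 115.90.

115.90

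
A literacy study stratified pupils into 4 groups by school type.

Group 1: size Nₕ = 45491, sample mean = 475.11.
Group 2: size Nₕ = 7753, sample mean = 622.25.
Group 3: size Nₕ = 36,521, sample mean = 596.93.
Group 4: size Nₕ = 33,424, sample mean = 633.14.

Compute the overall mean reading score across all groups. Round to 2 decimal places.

563.36

N = 45491 + 7753 + 36521 + 33424 = 123189.
Overall mean = Σ (Nₕ/N)·x̄ₕ — weight by population share, not a simple average.
Σ Nₕx̄ₕ = 45491·475.11 + 7753·622.25 + 36521·596.93 + 33424·633.14 = 21613229.01 + 4824304.25 + 21800480.53 + 21162071.36 = 69400085.15.
Divide by N: 69400085.15 / 123189 = 563.3627... → 563.36.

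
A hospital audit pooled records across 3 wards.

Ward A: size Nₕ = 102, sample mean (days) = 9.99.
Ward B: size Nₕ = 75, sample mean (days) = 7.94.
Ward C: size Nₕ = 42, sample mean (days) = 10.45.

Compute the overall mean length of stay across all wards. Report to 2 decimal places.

N = 219; weights Wₕ = Nₕ/N = (0.4658, 0.3425, 0.1918).
x̄_st = Σ Wₕ·x̄ₕ = 0.4658·9.99 + 0.3425·7.94 + 0.1918·10.45 ≈ 9.3762...
→ 9.38.

9.38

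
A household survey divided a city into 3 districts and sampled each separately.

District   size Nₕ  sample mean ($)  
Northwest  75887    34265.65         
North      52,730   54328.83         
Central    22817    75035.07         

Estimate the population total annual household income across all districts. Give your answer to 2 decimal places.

7177151779.64

Northwest: 75887·34265.65 = 2600317381.55
North: 52730·54328.83 = 2864759205.9
Central: 22817·75035.07 = 1712075192.19
τ̂ = Σ Nₕx̄ₕ = 7177151779.64.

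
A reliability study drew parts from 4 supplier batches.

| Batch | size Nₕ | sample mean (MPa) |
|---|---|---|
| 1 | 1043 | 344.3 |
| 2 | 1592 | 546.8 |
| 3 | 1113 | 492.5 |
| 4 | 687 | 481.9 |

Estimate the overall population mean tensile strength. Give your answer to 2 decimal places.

x̄_st = (Σ Nₕx̄ₕ) / (Σ Nₕ) = (1043·344.3 + 1592·546.8 + 1113·492.5 + 687·481.9) / 4435
= 2108828.3 / 4435 = 475.4968... → 475.50.

475.50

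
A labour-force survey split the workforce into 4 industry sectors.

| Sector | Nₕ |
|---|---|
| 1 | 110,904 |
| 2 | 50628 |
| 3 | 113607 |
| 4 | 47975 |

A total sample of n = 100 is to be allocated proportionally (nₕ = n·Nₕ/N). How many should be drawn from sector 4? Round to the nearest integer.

Share of sector 4 = 47975/323114 = 0.14848.
Allocate 100 × 0.14848 = 14.848... → 15.

15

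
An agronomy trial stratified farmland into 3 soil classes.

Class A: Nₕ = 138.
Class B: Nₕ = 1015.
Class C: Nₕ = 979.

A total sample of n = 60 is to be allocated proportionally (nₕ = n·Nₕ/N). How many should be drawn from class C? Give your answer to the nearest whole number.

28

N = 138 + 1015 + 979 = 2132.
n_C = 60·979/2132 = 27.552... → 28.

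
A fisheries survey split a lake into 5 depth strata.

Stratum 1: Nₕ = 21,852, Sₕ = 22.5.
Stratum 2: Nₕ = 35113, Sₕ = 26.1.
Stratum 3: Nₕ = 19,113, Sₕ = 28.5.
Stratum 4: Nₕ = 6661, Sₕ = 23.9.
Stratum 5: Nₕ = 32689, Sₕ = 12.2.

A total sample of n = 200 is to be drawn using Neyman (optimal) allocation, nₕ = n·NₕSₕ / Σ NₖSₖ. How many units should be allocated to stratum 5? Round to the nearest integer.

1: NₕSₕ = 21852·22.5 = 491670
2: NₕSₕ = 35113·26.1 = 916449.3
3: NₕSₕ = 19113·28.5 = 544720.5
4: NₕSₕ = 6661·23.9 = 159197.9
5: NₕSₕ = 32689·12.2 = 398805.8
Σ NₕSₕ = 2510843.5.
n_5 = 200·398805.8/2510843.5 = 31.767... → 32.

32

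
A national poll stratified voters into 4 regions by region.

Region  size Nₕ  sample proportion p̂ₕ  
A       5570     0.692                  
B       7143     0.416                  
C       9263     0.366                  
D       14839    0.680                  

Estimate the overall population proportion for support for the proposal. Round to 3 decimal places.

Wₕ = Nₕ/N with N = 36815: 0.1513, 0.1940, 0.2516, 0.4031.
p̂_st = 0.1513·0.692 + 0.1940·0.416 + 0.2516·0.366 + 0.4031·0.680 ≈ 0.55159... → 0.552.

0.552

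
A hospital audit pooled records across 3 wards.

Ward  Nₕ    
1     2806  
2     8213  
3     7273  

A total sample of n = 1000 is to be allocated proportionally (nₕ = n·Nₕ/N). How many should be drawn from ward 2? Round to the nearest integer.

N = 2806 + 8213 + 7273 = 18292.
n_2 = 1000·8213/18292 = 448.994... → 449.

449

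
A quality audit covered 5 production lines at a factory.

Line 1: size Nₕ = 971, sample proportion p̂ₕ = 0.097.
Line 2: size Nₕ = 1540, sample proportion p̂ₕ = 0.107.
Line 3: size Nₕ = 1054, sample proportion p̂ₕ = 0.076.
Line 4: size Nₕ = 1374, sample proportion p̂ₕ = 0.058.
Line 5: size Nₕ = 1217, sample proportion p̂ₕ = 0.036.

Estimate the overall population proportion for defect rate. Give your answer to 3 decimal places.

0.075

N = 971 + 1540 + 1054 + 1374 + 1217 = 6156.
Overall proportion = Σ (Nₕ/N)·p̂ₕ.
Σ Nₕp̂ₕ = 94.187 + 164.78 + 80.104 + 79.692 + 43.812 = 462.575.
462.575 / 6156 = 0.07514... → 0.075.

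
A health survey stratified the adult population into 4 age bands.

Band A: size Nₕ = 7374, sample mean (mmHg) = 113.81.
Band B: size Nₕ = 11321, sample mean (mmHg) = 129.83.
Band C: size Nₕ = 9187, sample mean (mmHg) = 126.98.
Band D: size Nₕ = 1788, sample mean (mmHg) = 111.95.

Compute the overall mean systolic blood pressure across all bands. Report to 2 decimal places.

N = 29670; weights Wₕ = Nₕ/N = (0.2485, 0.3816, 0.3096, 0.0603).
x̄_st = Σ Wₕ·x̄ₕ = 0.2485·113.81 + 0.3816·129.83 + 0.3096·126.98 + 0.0603·111.95 ≈ 123.8885...
→ 123.89.

123.89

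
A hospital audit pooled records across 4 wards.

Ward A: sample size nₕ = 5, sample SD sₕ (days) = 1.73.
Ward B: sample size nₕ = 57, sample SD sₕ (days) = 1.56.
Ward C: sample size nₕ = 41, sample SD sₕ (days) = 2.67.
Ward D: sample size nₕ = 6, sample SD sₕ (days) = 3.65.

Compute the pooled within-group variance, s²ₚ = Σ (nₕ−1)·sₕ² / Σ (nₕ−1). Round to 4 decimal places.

A: (5−1)·1.73² = 4·2.9929 = 11.9716
B: (57−1)·1.56² = 56·2.4336 = 136.2816
C: (41−1)·2.67² = 40·7.1289 = 285.156
D: (6−1)·3.65² = 5·13.3225 = 66.6125
Numerator = 500.0217; denominator = Σ(nₕ−1) = 105.
s²ₚ = 500.0217/105 = 4.762111... → 4.7621.

4.7621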